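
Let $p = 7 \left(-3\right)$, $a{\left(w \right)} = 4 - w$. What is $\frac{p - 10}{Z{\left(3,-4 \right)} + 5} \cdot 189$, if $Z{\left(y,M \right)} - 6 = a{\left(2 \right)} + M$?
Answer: $-651$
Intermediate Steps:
$Z{\left(y,M \right)} = 8 + M$ ($Z{\left(y,M \right)} = 6 + \left(\left(4 - 2\right) + M\right) = 6 + \left(2 + M\right) = 8 + M$)
$p = -21$
$\frac{p - 10}{Z{\left(3,-4 \right)} + 5} \cdot 189 = \frac{-21 - 10}{\left(8 - 4\right) + 5} \cdot 189 = - \frac{31}{4 + 5} \cdot 189 = - \frac{31}{9} \cdot 189 = \left(-31\right) \frac{1}{9} \cdot 189 = \left(- \frac{31}{9}\right) 189 = -651$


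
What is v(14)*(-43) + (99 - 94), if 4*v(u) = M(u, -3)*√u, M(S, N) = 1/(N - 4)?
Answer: 5 + 43*√14/28 ≈ 10.746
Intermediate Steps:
M(S, N) = 1/(-4 + N)
v(u) = -√u/28 (v(u) = (√u/(-4 - 3))/4 = (√u/(-7))/4 = (-√u/7)/4 = -√u/28)
v(14)*(-43) + (99 - 94) = -√14/28*(-43) + (99 - 94) = 43*√14/28 + 5 = 5 + 43*√14/28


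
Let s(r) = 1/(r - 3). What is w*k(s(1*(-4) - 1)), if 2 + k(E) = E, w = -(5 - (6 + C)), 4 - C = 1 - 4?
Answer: -17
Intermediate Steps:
C = 7 (C = 4 - (1 - 4) = 4 - 1*(-3) = 4 + 3 = 7)
s(r) = 1/(-3 + r)
w = 8 (w = -(5 - (6 + 7)) = -(5 - 1*13) = -(5 - 13) = -1*(-8) = 8)
k(E) = -2 + E
w*k(s(1*(-4) - 1)) = 8*(-2 + 1/(-3 + (1*(-4) - 1))) = 8*(-2 + 1/(-3 + (-4 - 1))) = 8*(-2 + 1/(-3 - 5)) = 8*(-2 + 1/(-8)) = 8*(-2 - 1/8) = 8*(-17/8) = -17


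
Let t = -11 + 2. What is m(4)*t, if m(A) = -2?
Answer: 18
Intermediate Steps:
t = -9
m(4)*t = -2*(-9) = 18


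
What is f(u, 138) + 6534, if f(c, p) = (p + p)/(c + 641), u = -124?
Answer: 3378354/517 ≈ 6534.5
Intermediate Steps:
f(c, p) = 2*p/(641 + c) (f(c, p) = (2*p)/(641 + c) = 2*p/(641 + c))
f(u, 138) + 6534 = 2*138/(641 - 124) + 6534 = 2*138/517 + 6534 = 2*138*(1/517) + 6534 = 276/517 + 6534 = 3378354/517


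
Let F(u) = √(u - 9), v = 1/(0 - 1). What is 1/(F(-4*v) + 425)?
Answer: 85/36126 - I*√5/180630 ≈ 0.0023529 - 1.2379e-5*I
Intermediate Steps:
v = -1 (v = 1/(-1) = -1)
F(u) = √(-9 + u)
1/(F(-4*v) + 425) = 1/(√(-9 - 4*(-1)) + 425) = 1/(√(-9 + 4) + 425) = 1/(√(-5) + 425) = 1/(I*√5 + 425) = 1/(425 + I*√5)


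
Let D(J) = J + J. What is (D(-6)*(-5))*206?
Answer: 12360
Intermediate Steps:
D(J) = 2*J
(D(-6)*(-5))*206 = ((2*(-6))*(-5))*206 = -12*(-5)*206 = 60*206 = 12360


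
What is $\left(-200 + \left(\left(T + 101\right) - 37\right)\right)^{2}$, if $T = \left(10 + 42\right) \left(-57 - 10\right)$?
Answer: $13104400$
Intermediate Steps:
$T = -3484$ ($T = 52 \left(-67\right) = -3484$)
$\left(-200 + \left(\left(T + 101\right) - 37\right)\right)^{2} = \left(-200 + \left(\left(-3484 + 101\right) - 37\right)\right)^{2} = \left(-200 - 3420\right)^{2} = \left(-3620\right)^{2} = 13104400$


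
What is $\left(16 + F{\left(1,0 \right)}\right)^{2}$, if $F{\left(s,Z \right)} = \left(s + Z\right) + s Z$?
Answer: $289$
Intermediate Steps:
$F{\left(s,Z \right)} = Z + s + Z s$ ($F{\left(s,Z \right)} = \left(Z + s\right) + Z s = Z + s + Z s$)
$\left(16 + F{\left(1,0 \right)}\right)^{2} = \left(16 + \left(0 + 1 + 0 \cdot 1\right)\right)^{2} = \left(16 + \left(0 + 1 + 0\right)\right)^{2} = \left(16 + 1\right)^{2} = 17^{2} = 289$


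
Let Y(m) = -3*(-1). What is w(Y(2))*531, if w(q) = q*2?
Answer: 3186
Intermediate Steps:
Y(m) = 3
w(q) = 2*q
w(Y(2))*531 = (2*3)*531 = 6*531 = 3186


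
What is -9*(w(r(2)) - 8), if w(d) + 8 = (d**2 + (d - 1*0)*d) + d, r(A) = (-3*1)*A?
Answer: -450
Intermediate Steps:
r(A) = -3*A
w(d) = -8 + d + 2*d**2 (w(d) = -8 + ((d**2 + (d - 1*0)*d) + d) = -8 + ((d**2 + (d + 0)*d) + d) = -8 + ((d**2 + d*d) + d) = -8 + ((d**2 + d**2) + d) = -8 + (2*d**2 + d) = -8 + (d + 2*d**2) = -8 + d + 2*d**2)
-9*(w(r(2)) - 8) = -9*((-8 - 3*2 + 2*(-3*2)**2) - 8) = -9*((-8 - 6 + 2*(-6)**2) - 8) = -9*((-8 - 6 + 2*36) - 8) = -9*((-8 - 6 + 72) - 8) = -9*(58 - 8) = -9*50 = -450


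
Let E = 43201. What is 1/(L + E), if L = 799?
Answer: 1/44000 ≈ 2.2727e-5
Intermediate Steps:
1/(L + E) = 1/(799 + 43201) = 1/44000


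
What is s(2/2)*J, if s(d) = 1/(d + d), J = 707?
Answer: 707/2 ≈ 353.50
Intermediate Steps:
s(d) = 1/(2*d)
s(2/2)*J = (1/(2*((2/2))))*707 = (1/(2*((2*(½)))))*707 = ((½)/1)*707 = ((½)*1)*707 = (½)*707 = 707/2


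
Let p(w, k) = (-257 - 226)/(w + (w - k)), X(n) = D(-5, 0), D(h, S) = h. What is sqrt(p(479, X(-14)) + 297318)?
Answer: 7*sqrt(625222293)/321 ≈ 545.27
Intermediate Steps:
X(n) = -5
p(w, k) = -483/(-k + 2*w)
sqrt(p(479, X(-14)) + 297318) = sqrt(483/(-5 - 2*479) + 297318) = sqrt(483/(-5 - 958) + 297318) = sqrt(483/(-963) + 297318) = sqrt(483*(-1/963) + 297318) = sqrt(-161/321 + 297318) = sqrt(95438917/321) = 7*sqrt(625222293)/321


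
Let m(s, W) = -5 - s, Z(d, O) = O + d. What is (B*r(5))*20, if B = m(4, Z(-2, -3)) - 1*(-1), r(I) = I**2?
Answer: -4000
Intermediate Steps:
B = -8 (B = (-5 - 1*4) - 1*(-1) = (-5 - 4) + 1 = -9 + 1 = -8)
(B*r(5))*20 = -8*5**2*20 = -8*25*20 = -200*20 = -4000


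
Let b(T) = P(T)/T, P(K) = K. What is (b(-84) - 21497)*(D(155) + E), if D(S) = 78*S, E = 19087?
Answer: -670180792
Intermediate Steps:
b(T) = 1 (b(T) = T/T = 1)
(b(-84) - 21497)*(D(155) + E) = (1 - 21497)*(78*155 + 19087) = -21496*(12090 + 19087) = -21496*31177 = -670180792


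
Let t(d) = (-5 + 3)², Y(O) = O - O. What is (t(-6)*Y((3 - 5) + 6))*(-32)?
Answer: 0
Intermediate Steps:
Y(O) = 0
t(d) = 4 (t(d) = (-2)² = 4)
(t(-6)*Y((3 - 5) + 6))*(-32) = (4*0)*(-32) = 0*(-32) = 0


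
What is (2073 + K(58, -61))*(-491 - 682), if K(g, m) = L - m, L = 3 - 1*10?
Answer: -2494971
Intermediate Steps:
L = -7 (L = 3 - 10 = -7)
K(g, m) = -7 - m
(2073 + K(58, -61))*(-491 - 682) = (2073 + (-7 - 1*(-61)))*(-491 - 682) = (2073 + (-7 + 61))*(-1173) = (2073 + 54)*(-1173) = 2127*(-1173) = -2494971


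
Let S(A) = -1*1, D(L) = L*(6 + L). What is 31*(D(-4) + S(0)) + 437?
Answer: 158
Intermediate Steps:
S(A) = -1
31*(D(-4) + S(0)) + 437 = 31*(-4*(6 - 4) - 1) + 437 = 31*(-4*2 - 1) + 437 = 31*(-8 - 1) + 437 = 31*(-9) + 437 = -279 + 437 = 158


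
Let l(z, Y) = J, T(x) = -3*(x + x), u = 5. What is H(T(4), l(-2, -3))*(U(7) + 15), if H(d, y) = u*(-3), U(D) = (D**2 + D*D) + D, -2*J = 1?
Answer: -1800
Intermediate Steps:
T(x) = -6*x
J = -1/2 (J = -1/2*1 = -1/2 ≈ -0.50000)
l(z, Y) = -1/2
U(D) = D + 2*D**2 (U(D) = (D**2 + D**2) + D = 2*D**2 + D = D + 2*D**2)
H(d, y) = -15 (H(d, y) = 5*(-3) = -15)
H(T(4), l(-2, -3))*(U(7) + 15) = -15*(7*(1 + 2*7) + 15) = -15*(7*(1 + 14) + 15) = -15*(7*15 + 15) = -15*(105 + 15) = -15*120 = -1800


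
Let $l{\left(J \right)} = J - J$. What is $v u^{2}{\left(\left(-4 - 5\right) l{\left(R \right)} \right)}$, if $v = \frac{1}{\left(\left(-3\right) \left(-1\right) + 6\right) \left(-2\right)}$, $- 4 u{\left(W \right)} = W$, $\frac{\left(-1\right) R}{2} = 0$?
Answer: $0$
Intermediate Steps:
$R = 0$ ($R = \left(-2\right) 0 = 0$)
$l{\left(J \right)} = 0$
$u{\left(W \right)} = - \frac{W}{4}$
$v = - \frac{1}{18}$ ($v = \frac{1}{\left(3 + 6\right) \left(-2\right)} = \frac{1}{9 \left(-2\right)} = \frac{1}{-18} = - \frac{1}{18} \approx -0.055556$)
$v u^{2}{\left(\left(-4 - 5\right) l{\left(R \right)} \right)} = - \frac{\left(- \frac{\left(-4 - 5\right) 0}{4}\right)^{2}}{18} = - \frac{\left(- \frac{\left(-9\right) 0}{4}\right)^{2}}{18} = - \frac{\left(\left(- \frac{1}{4}\right) 0\right)^{2}}{18} = - \frac{0^{2}}{18} = \left(- \frac{1}{18}\right) 0 = 0$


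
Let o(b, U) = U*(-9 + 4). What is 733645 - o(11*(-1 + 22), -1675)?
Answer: 725270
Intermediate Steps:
o(b, U) = -5*U (o(b, U) = U*(-5) = -5*U)
733645 - o(11*(-1 + 22), -1675) = 733645 - (-5)*(-1675) = 733645 - 1*8375 = 733645 - 8375 = 725270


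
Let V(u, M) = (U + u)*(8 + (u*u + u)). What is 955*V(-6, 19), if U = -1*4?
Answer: -362900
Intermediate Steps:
U = -4
V(u, M) = (-4 + u)*(8 + u + u²) (V(u, M) = (-4 + u)*(8 + (u*u + u)) = (-4 + u)*(8 + (u² + u)) = (-4 + u)*(8 + (u + u²)) = (-4 + u)*(8 + u + u²))
955*V(-6, 19) = 955*(-32 + (-6)³ - 3*(-6)² + 4*(-6)) = 955*(-32 - 216 - 3*36 - 24) = 955*(-32 - 216 - 108 - 24) = 955*(-380) = -362900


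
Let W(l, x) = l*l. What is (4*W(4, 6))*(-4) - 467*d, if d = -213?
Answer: 99215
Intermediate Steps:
W(l, x) = l²
(4*W(4, 6))*(-4) - 467*d = (4*4²)*(-4) - 467*(-213) = (4*16)*(-4) + 99471 = 64*(-4) + 99471 = -256 + 99471 = 99215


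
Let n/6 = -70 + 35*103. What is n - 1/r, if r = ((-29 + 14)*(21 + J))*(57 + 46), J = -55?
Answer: 1114161299/52530 ≈ 21210.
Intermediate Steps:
n = 21210 (n = 6*(-70 + 35*103) = 6*(-70 + 3605) = 6*3535 = 21210)
r = 52530 (r = ((-29 + 14)*(21 - 55))*(57 + 46) = -15*(-34)*103 = 510*103 = 52530)
n - 1/r = 21210 - 1/52530 = 1114161299/52530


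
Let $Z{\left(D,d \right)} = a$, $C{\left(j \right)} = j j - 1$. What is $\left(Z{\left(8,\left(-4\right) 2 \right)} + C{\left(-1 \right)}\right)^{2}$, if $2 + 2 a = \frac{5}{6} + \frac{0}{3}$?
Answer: $\frac{49}{144} \approx 0.34028$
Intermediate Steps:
$C{\left(j \right)} = -1 + j^{2}$ ($C{\left(j \right)} = j^{2} - 1 = -1 + j^{2}$)
$a = - \frac{7}{12}$ ($a = -1 + \frac{\frac{5}{6} + \frac{0}{3}}{2} = -1 + \frac{5 \cdot \frac{1}{6} + 0 \cdot \frac{1}{3}}{2} = -1 + \frac{\frac{5}{6} + 0}{2} = -1 + \frac{1}{2} \cdot \frac{5}{6} = -1 + \frac{5}{12} = - \frac{7}{12} \approx -0.58333$)
$Z{\left(D,d \right)} = - \frac{7}{12}$
$\left(Z{\left(8,\left(-4\right) 2 \right)} + C{\left(-1 \right)}\right)^{2} = \left(- \frac{7}{12} - \left(1 - \left(-1\right)^{2}\right)\right)^{2} = \left(- \frac{7}{12} + \left(-1 + 1\right)\right)^{2} = \left(- \frac{7}{12} + 0\right)^{2} = \left(- \frac{7}{12}\right)^{2} = \frac{49}{144}$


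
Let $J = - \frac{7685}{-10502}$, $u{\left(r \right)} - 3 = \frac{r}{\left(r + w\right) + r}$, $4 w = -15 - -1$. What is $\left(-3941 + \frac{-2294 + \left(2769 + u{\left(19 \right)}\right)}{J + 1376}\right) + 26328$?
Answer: $\frac{22334337785251}{997632153} \approx 22387.0$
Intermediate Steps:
$w = - \frac{7}{2}$ ($w = \frac{-15 - -1}{4} = \frac{-15 + 1}{4} = \frac{1}{4} \left(-14\right) = - \frac{7}{2} \approx -3.5$)
$u{\left(r \right)} = 3 + \frac{r}{- \frac{7}{2} + 2 r}$ ($u{\left(r \right)} = 3 + \frac{r}{\left(r - \frac{7}{2}\right) + r} = 3 + \frac{r}{\left(- \frac{7}{2} + r\right) + r} = 3 + \frac{r}{- \frac{7}{2} + 2 r}$)
$J = \frac{7685}{10502}$ ($J = \left(-7685\right) \left(- \frac{1}{10502}\right) = \frac{7685}{10502} \approx 0.73177$)
$\left(-3941 + \frac{-2294 + \left(2769 + u{\left(19 \right)}\right)}{J + 1376}\right) + 26328 = \left(-3941 + \frac{-2294 + \left(2769 + \frac{7 \left(-3 + 2 \cdot 19\right)}{-7 + 4 \cdot 19}\right)}{\frac{7685}{10502} + 1376}\right) + 26328 = \left(-3941 + \frac{-2294 + \left(2769 + \frac{7 \left(-3 + 38\right)}{-7 + 76}\right)}{\frac{14458437}{10502}}\right) + 26328 = \left(-3941 + \left(-2294 + \left(2769 + 7 \cdot \frac{1}{69} \cdot 35\right)\right) \frac{10502}{14458437}\right) + 26328 = \left(-3941 + \left(-2294 + \left(2769 + \frac{245}{69}\right)\right) \frac{10502}{14458437}\right) + 26328 = \left(-3941 + \left(-2294 + \frac{191306}{69}\right) \frac{10502}{14458437}\right) + 26328 = \left(-3941 + \frac{33020}{69} \cdot \frac{10502}{14458437}\right) + 26328 = \left(-3941 + \frac{346776040}{997632153}\right) + 26328 = - \frac{3931321538933}{997632153} + 26328 = \frac{22334337785251}{997632153}$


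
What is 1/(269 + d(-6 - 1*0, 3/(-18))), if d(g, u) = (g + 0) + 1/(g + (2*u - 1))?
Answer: 22/5783 ≈ 0.0038043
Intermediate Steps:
d(g, u) = g + 1/(-1 + g + 2*u) (d(g, u) = g + 1/(g + (-1 + 2*u)) = g + 1/(-1 + g + 2*u))
1/(269 + d(-6 - 1*0, 3/(-18))) = 1/(269 + (1 + (-6 - 1*0)² - (-6 - 1*0) + 2*(-6 - 1*0)*(3/(-18)))/(-1 + (-6 - 1*0) + 2*(3/(-18)))) = 1/(269 + (1 + (-6 + 0)² - (-6 + 0) + 2*(-6 + 0)*(3*(-1/18)))/(-1 + (-6 + 0) + 2*(3*(-1/18)))) = 1/(269 + (1 + (-6)² - 1*(-6) + 2*(-6)*(-⅙))/(-1 - 6 + 2*(-⅙))) = 1/(269 + (1 + 36 + 6 + 2)/(-1 - 6 - ⅓)) = 1/(269 + 45/(-22/3)) = 1/(269 - 3/22*45) = 1/(269 - 135/22) = 1/(5783/22) = 22/5783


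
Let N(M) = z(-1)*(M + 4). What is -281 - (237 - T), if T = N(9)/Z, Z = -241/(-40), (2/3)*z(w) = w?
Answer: -125618/241 ≈ -521.24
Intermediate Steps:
z(w) = 3*w/2
N(M) = -6 - 3*M/2 (N(M) = ((3/2)*(-1))*(M + 4) = -3*(4 + M)/2 = -6 - 3*M/2)
Z = 241/40 (Z = -241*(-1/40) = 241/40 ≈ 6.0250)
T = -780/241 (T = (-6 - 3/2*9)/(241/40) = (-6 - 27/2)*(40/241) = -39/2*40/241 = -780/241 ≈ -3.2365)
-281 - (237 - T) = -281 - (237 - 1*(-780/241)) = -281 - (237 + 780/241) = -281 - 1*57897/241 = -281 - 57897/241 = -125618/241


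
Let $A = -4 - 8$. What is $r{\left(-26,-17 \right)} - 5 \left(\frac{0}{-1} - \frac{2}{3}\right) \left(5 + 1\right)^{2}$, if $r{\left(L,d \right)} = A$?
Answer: $108$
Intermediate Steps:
$A = -12$ ($A = -4 - 8 = -12$)
$r{\left(L,d \right)} = -12$
$r{\left(-26,-17 \right)} - 5 \left(\frac{0}{-1} - \frac{2}{3}\right) \left(5 + 1\right)^{2} = -12 - 5 \left(\frac{0}{-1} - \frac{2}{3}\right) \left(5 + 1\right)^{2} = -12 - 5 \left(0 \left(-1\right) - \frac{2}{3}\right) 6^{2} = -12 - 5 \left(0 - \frac{2}{3}\right) 36 = -12 - 5 \left(- \frac{2}{3}\right) 36 = -12 - \left(- \frac{10}{3}\right) 36 = -12 - -120 = -12 + 120 = 108$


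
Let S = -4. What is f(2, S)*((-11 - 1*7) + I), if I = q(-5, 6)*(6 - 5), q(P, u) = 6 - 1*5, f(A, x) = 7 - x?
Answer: -187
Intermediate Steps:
q(P, u) = 1 (q(P, u) = 6 - 5 = 1)
I = 1 (I = 1*(6 - 5) = 1*1 = 1)
f(2, S)*((-11 - 1*7) + I) = (7 - 1*(-4))*((-11 - 1*7) + 1) = (7 + 4)*((-11 - 7) + 1) = 11*(-18 + 1) = 11*(-17) = -187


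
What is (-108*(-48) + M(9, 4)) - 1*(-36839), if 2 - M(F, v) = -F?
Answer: 42034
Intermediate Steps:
M(F, v) = 2 + F (M(F, v) = 2 - (-1)*F = 2 + F)
(-108*(-48) + M(9, 4)) - 1*(-36839) = (-108*(-48) + (2 + 9)) - 1*(-36839) = (5184 + 11) + 36839 = 5195 + 36839 = 42034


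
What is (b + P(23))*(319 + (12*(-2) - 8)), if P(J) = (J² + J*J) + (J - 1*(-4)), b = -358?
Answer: 208649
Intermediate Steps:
P(J) = 4 + J + 2*J² (P(J) = (J² + J²) + (J + 4) = 2*J² + (4 + J) = 4 + J + 2*J²)
(b + P(23))*(319 + (12*(-2) - 8)) = (-358 + (4 + 23 + 2*23²))*(319 + (12*(-2) - 8)) = (-358 + (4 + 23 + 2*529))*(319 + (-24 - 8)) = (-358 + (4 + 23 + 1058))*(319 - 32) = (-358 + 1085)*287 = 727*287 = 208649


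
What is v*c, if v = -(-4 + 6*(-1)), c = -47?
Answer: -470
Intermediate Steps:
v = 10 (v = -(-4 - 6) = -1*(-10) = 10)
v*c = 10*(-47) = -470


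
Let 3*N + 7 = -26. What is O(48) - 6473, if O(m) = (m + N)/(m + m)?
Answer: -621371/96 ≈ -6472.6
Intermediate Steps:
N = -11 (N = -7/3 + (1/3)*(-26) = -7/3 - 26/3 = -11)
O(m) = (-11 + m)/(2*m) (O(m) = (m - 11)/(m + m) = (-11 + m)/((2*m)) = (-11 + m)*(1/(2*m)) = (-11 + m)/(2*m))
O(48) - 6473 = (1/2)*(-11 + 48)/48 - 6473 = (1/2)*(1/48)*37 - 6473 = 37/96 - 6473 = -621371/96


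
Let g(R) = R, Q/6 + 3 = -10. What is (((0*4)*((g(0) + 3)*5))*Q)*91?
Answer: 0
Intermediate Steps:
Q = -78 (Q = -18 + 6*(-10) = -18 - 60 = -78)
(((0*4)*((g(0) + 3)*5))*Q)*91 = (((0*4)*((0 + 3)*5))*(-78))*91 = ((0*(3*5))*(-78))*91 = ((0*15)*(-78))*91 = (0*(-78))*91 = 0*91 = 0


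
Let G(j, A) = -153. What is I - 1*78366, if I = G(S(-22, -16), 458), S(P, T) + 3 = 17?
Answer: -78519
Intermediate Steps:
S(P, T) = 14 (S(P, T) = -3 + 17 = 14)
I = -153
I - 1*78366 = -153 - 1*78366 = -153 - 78366 = -78519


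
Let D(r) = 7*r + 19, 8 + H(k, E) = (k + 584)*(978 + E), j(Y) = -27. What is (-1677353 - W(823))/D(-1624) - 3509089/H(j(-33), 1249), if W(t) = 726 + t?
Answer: 75656942063/521394497 ≈ 145.10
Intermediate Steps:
H(k, E) = -8 + (584 + k)*(978 + E) (H(k, E) = -8 + (k + 584)*(978 + E) = -8 + (584 + k)*(978 + E))
D(r) = 19 + 7*r
(-1677353 - W(823))/D(-1624) - 3509089/H(j(-33), 1249) = (-1677353 - (726 + 823))/(19 + 7*(-1624)) - 3509089/(571144 + 584*1249 + 978*(-27) + 1249*(-27)) = (-1677353 - 1*1549)/(19 - 11368) - 3509089/(571144 + 729416 - 26406 - 33723) = (-1677353 - 1549)/(-11349) - 3509089/1240431 = -1678902*(-1/11349) - 3509089*1/1240431 = 559634/3783 - 3509089/1240431 = 75656942063/521394497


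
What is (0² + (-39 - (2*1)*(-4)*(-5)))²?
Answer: 6241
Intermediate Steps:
(0² + (-39 - (2*1)*(-4)*(-5)))² = (0 + (-39 - 2*(-4)*(-5)))² = (0 + (-39 - (-8)*(-5)))² = (0 + (-39 - 1*40))² = (0 + (-39 - 40))² = (0 - 79)² = (-79)² = 6241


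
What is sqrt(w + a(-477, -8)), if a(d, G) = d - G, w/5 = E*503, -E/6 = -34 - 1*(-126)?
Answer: I*sqrt(1388749) ≈ 1178.5*I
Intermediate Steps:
E = -552 (E = -6*(-34 - 1*(-126)) = -6*(-34 + 126) = -6*92 = -552)
w = -1388280 (w = 5*(-552*503) = 5*(-277656) = -1388280)
sqrt(w + a(-477, -8)) = sqrt(-1388280 + (-477 - 1*(-8))) = sqrt(-1388280 + (-477 + 8)) = sqrt(-1388280 - 469) = sqrt(-1388749) = I*sqrt(1388749)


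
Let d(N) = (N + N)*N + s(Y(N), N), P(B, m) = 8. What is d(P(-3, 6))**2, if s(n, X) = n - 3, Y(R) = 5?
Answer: 16900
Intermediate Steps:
s(n, X) = -3 + n
d(N) = 2 + 2*N**2 (d(N) = (N + N)*N + (-3 + 5) = (2*N)*N + 2 = 2*N**2 + 2 = 2 + 2*N**2)
d(P(-3, 6))**2 = (2 + 2*8**2)**2 = (2 + 2*64)**2 = (2 + 128)**2 = 130**2 = 16900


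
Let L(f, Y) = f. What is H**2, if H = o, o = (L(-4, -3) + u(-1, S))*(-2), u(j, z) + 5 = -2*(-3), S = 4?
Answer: 36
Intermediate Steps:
u(j, z) = 1 (u(j, z) = -5 - 2*(-3) = -5 + 6 = 1)
o = 6 (o = (-4 + 1)*(-2) = -3*(-2) = 6)
H = 6
H**2 = 6**2 = 36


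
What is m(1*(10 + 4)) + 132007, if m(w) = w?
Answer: 132021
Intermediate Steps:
m(1*(10 + 4)) + 132007 = 1*(10 + 4) + 132007 = 1*14 + 132007 = 14 + 132007 = 132021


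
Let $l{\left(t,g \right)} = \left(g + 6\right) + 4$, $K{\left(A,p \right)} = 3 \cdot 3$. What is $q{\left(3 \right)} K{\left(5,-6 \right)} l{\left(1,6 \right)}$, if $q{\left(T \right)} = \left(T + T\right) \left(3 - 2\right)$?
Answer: $864$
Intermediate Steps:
$K{\left(A,p \right)} = 9$
$q{\left(T \right)} = 2 T$ ($q{\left(T \right)} = 2 T 1 = 2 T$)
$l{\left(t,g \right)} = 10 + g$ ($l{\left(t,g \right)} = \left(6 + g\right) + 4 = 10 + g$)
$q{\left(3 \right)} K{\left(5,-6 \right)} l{\left(1,6 \right)} = 2 \cdot 3 \cdot 9 \left(10 + 6\right) = 6 \cdot 9 \cdot 16 = 54 \cdot 16 = 864$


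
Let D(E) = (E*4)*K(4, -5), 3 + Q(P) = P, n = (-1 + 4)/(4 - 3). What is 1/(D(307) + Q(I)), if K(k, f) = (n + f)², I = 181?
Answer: 1/5090 ≈ 0.00019646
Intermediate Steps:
n = 3 (n = 3/1 = 3*1 = 3)
Q(P) = -3 + P
K(k, f) = (3 + f)²
D(E) = 16*E (D(E) = (E*4)*(3 - 5)² = (4*E)*(-2)² = (4*E)*4 = 16*E)
1/(D(307) + Q(I)) = 1/(16*307 + (-3 + 181)) = 1/(4912 + 178) = 1/5090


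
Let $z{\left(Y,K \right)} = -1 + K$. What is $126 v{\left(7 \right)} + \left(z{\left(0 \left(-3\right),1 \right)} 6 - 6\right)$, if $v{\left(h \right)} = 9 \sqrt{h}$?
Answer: $-6 + 1134 \sqrt{7} \approx 2994.3$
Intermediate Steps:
$126 v{\left(7 \right)} + \left(z{\left(0 \left(-3\right),1 \right)} 6 - 6\right) = 126 \cdot 9 \sqrt{7} - \left(6 - \left(-1 + 1\right) 6\right) = 1134 \sqrt{7} + \left(0 \cdot 6 - 6\right) = 1134 \sqrt{7} + \left(0 - 6\right) = 1134 \sqrt{7} - 6 = -6 + 1134 \sqrt{7}$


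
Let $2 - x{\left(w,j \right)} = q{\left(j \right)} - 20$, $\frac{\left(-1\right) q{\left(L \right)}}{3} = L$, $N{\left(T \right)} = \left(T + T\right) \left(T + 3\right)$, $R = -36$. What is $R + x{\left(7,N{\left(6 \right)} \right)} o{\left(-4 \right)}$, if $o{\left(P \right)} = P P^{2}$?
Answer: $-22180$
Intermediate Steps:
$N{\left(T \right)} = 2 T \left(3 + T\right)$
$q{\left(L \right)} = - 3 L$
$o{\left(P \right)} = P^{3}$
$x{\left(w,j \right)} = 22 + 3 j$ ($x{\left(w,j \right)} = 2 - \left(- 3 j - 20\right) = 2 - \left(-20 - 3 j\right) = 2 + \left(20 + 3 j\right) = 22 + 3 j$)
$R + x{\left(7,N{\left(6 \right)} \right)} o{\left(-4 \right)} = -36 + \left(22 + 3 \cdot 2 \cdot 6 \left(3 + 6\right)\right) \left(-4\right)^{3} = -36 + \left(22 + 3 \cdot 2 \cdot 6 \cdot 9\right) \left(-64\right) = -36 + \left(22 + 3 \cdot 108\right) \left(-64\right) = -36 + \left(22 + 324\right) \left(-64\right) = -36 + 346 \left(-64\right) = -36 - 22144 = -22180$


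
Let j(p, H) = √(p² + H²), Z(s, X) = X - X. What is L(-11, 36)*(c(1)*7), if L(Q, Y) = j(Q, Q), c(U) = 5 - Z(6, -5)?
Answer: 385*√2 ≈ 544.47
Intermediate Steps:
Z(s, X) = 0
c(U) = 5 (c(U) = 5 - 1*0 = 5 + 0 = 5)
j(p, H) = √(H² + p²)
L(Q, Y) = √2*√(Q²) (L(Q, Y) = √(Q² + Q²) = √(2*Q²) = √2*√(Q²))
L(-11, 36)*(c(1)*7) = (√2*√((-11)²))*(5*7) = (√2*√121)*35 = (√2*11)*35 = (11*√2)*35 = 385*√2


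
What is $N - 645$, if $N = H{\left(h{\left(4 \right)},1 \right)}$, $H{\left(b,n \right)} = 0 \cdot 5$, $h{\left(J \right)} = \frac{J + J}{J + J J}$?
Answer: $-645$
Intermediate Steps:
$h{\left(J \right)} = \frac{2 J}{J + J^{2}}$
$H{\left(b,n \right)} = 0$
$N = 0$
$N - 645 = 0 - 645 = -645$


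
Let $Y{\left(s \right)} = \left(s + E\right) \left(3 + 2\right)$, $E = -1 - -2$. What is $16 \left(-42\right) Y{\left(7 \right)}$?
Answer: $-26880$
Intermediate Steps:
$E = 1$ ($E = -1 + \left(-2 + 4\right) = -1 + 2 = 1$)
$Y{\left(s \right)} = 5 + 5 s$ ($Y{\left(s \right)} = \left(s + 1\right) \left(3 + 2\right) = \left(1 + s\right) 5 = 5 + 5 s$)
$16 \left(-42\right) Y{\left(7 \right)} = 16 \left(-42\right) \left(5 + 5 \cdot 7\right) = - 672 \left(5 + 35\right) = \left(-672\right) 40 = -26880$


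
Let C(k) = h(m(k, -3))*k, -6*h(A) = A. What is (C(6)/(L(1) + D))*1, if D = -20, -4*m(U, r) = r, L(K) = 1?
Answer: 3/76 ≈ 0.039474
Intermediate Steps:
m(U, r) = -r/4
h(A) = -A/6
C(k) = -k/8 (C(k) = (-(-1)*(-3)/24)*k = (-⅙*¾)*k = -k/8)
(C(6)/(L(1) + D))*1 = ((-⅛*6)/(1 - 20))*1 = -¾/(-19)*1 = -¾*(-1/19)*1 = (3/76)*1 = 3/76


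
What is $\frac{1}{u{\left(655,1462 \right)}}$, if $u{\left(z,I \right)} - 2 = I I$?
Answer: $\frac{1}{2137446} \approx 4.6785 \cdot 10^{-7}$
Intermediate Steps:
$u{\left(z,I \right)} = 2 + I^{2}$ ($u{\left(z,I \right)} = 2 + I I = 2 + I^{2}$)
$\frac{1}{u{\left(655,1462 \right)}} = \frac{1}{2 + 1462^{2}} = \frac{1}{2 + 2137444} = \frac{1}{2137446}$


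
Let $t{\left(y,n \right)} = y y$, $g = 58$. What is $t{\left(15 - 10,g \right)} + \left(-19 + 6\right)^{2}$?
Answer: $194$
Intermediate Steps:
$t{\left(y,n \right)} = y^{2}$
$t{\left(15 - 10,g \right)} + \left(-19 + 6\right)^{2} = \left(15 - 10\right)^{2} + \left(-19 + 6\right)^{2} = \left(15 - 10\right)^{2} + \left(-13\right)^{2} = 5^{2} + 169 = 25 + 169 = 194$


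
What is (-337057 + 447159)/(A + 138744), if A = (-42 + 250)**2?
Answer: 55051/91004 ≈ 0.60493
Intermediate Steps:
A = 43264 (A = 208**2 = 43264)
(-337057 + 447159)/(A + 138744) = (-337057 + 447159)/(43264 + 138744) = 110102/182008 = 110102*(1/182008) = 55051/91004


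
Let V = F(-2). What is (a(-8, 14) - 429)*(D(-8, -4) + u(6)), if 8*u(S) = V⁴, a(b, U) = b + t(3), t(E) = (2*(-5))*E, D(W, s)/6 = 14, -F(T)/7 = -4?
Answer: -35919772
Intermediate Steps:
F(T) = 28 (F(T) = -7*(-4) = 28)
D(W, s) = 84 (D(W, s) = 6*14 = 84)
V = 28
t(E) = -10*E
a(b, U) = -30 + b (a(b, U) = b - 10*3 = b - 30 = -30 + b)
u(S) = 76832 (u(S) = (⅛)*28⁴ = (⅛)*614656 = 76832)
(a(-8, 14) - 429)*(D(-8, -4) + u(6)) = ((-30 - 8) - 429)*(84 + 76832) = (-38 - 429)*76916 = -467*76916 = -35919772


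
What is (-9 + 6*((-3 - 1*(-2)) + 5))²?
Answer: 225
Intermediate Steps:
(-9 + 6*((-3 - 1*(-2)) + 5))² = (-9 + 6*((-3 + 2) + 5))² = (-9 + 6*(-1 + 5))² = (-9 + 6*4)² = (-9 + 24)² = 15² = 225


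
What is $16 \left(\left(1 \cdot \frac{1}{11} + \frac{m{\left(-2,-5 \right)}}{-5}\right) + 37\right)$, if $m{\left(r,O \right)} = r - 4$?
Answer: $\frac{33696}{55} \approx 612.65$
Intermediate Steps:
$m{\left(r,O \right)} = -4 + r$
$16 \left(\left(1 \cdot \frac{1}{11} + \frac{m{\left(-2,-5 \right)}}{-5}\right) + 37\right) = 16 \left(\left(1 \cdot \frac{1}{11} + \frac{-4 - 2}{-5}\right) + 37\right) = 16 \left(\left(1 \cdot \frac{1}{11} - - \frac{6}{5}\right) + 37\right) = 16 \left(\left(\frac{1}{11} + \frac{6}{5}\right) + 37\right) = 16 \left(\frac{71}{55} + 37\right) = 16 \cdot \frac{2106}{55} = \frac{33696}{55}$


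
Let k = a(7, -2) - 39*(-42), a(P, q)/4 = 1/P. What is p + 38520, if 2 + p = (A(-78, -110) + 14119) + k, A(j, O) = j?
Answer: 379383/7 ≈ 54198.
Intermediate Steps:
a(P, q) = 4/P
k = 11470/7 (k = 4/7 - 39*(-42) = 4*(⅐) + 1638 = 4/7 + 1638 = 11470/7 ≈ 1638.6)
p = 109743/7 (p = -2 + ((-78 + 14119) + 11470/7) = -2 + (14041 + 11470/7) = -2 + 109757/7 = 109743/7 ≈ 15678.)
p + 38520 = 109743/7 + 38520 = 379383/7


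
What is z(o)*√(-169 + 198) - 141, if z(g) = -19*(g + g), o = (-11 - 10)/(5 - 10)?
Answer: -141 - 798*√29/5 ≈ -1000.5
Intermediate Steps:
o = 21/5 (o = -21/(-5) = -21*(-⅕) = 21/5 ≈ 4.2000)
z(g) = -38*g
z(o)*√(-169 + 198) - 141 = (-38*21/5)*√(-169 + 198) - 141 = -798*√29/5 - 141 = -141 - 798*√29/5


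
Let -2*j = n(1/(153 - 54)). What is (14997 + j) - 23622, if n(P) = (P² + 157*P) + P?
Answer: -169082893/19602 ≈ -8625.8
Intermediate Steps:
n(P) = P² + 158*P
j = -15643/19602 (j = -(158 + 1/(153 - 54))/(2*(153 - 54)) = -(158 + 1/99)/(2*99) = -(158 + 1/99)/198 = -15643/(198*99) = -½*15643/9801 = -15643/19602 ≈ -0.79803)
(14997 + j) - 23622 = (14997 - 15643/19602) - 23622 = 293955551/19602 - 23622 = -169082893/19602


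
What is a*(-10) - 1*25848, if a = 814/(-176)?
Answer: -103207/4 ≈ -25802.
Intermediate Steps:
a = -37/8 (a = 814*(-1/176) = -37/8 ≈ -4.6250)
a*(-10) - 1*25848 = -37/8*(-10) - 1*25848 = 185/4 - 25848 = -103207/4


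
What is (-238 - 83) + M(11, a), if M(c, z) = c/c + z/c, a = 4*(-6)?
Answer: -3544/11 ≈ -322.18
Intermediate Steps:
a = -24
M(c, z) = 1 + z/c
(-238 - 83) + M(11, a) = (-238 - 83) + (11 - 24)/11 = -321 + (1/11)*(-13) = -321 - 13/11 = -3544/11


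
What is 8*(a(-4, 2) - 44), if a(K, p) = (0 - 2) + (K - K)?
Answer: -368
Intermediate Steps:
a(K, p) = -2 (a(K, p) = -2 + 0 = -2)
8*(a(-4, 2) - 44) = 8*(-2 - 44) = 8*(-46) = -368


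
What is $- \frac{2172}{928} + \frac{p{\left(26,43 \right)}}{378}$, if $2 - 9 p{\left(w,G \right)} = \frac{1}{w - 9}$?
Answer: $- \frac{5232701}{2236248} \approx -2.3399$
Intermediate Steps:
$p{\left(w,G \right)} = \frac{2}{9} - \frac{1}{9 \left(-9 + w\right)}$ ($p{\left(w,G \right)} = \frac{2}{9} - \frac{1}{9 \left(w - 9\right)} = \frac{2}{9} - \frac{1}{9 \left(-9 + w\right)}$)
$- \frac{2172}{928} + \frac{p{\left(26,43 \right)}}{378} = - \frac{2172}{928} + \frac{\frac{1}{9} \frac{1}{-9 + 26} \left(-19 + 2 \cdot 26\right)}{378} = \left(-2172\right) \frac{1}{928} + \frac{-19 + 52}{9 \cdot 17} \cdot \frac{1}{378} = - \frac{543}{232} + \frac{1}{9} \cdot \frac{1}{17} \cdot 33 \cdot \frac{1}{378} = - \frac{543}{232} + \frac{11}{51} \cdot \frac{1}{378} = - \frac{543}{232} + \frac{11}{19278} = - \frac{5232701}{2236248}$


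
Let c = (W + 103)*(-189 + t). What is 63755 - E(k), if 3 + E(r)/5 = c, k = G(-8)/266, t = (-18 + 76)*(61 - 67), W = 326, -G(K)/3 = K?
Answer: 1215635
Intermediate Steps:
G(K) = -3*K
t = -348 (t = 58*(-6) = -348)
k = 12/133 (k = -3*(-8)/266 = 24*(1/266) = 12/133 ≈ 0.090226)
c = -230373 (c = (326 + 103)*(-189 - 348) = 429*(-537) = -230373)
E(r) = -1151880 (E(r) = -15 + 5*(-230373) = -15 - 1151865 = -1151880)
63755 - E(k) = 63755 - 1*(-1151880) = 63755 + 1151880 = 1215635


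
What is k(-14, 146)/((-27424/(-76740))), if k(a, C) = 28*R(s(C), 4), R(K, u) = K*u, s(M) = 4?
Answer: 1074360/857 ≈ 1253.6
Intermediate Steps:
k(a, C) = 448 (k(a, C) = 28*(4*4) = 28*16 = 448)
k(-14, 146)/((-27424/(-76740))) = 448/((-27424/(-76740))) = 448/((-27424*(-1/76740))) = 448/(6856/19185) = 448*(19185/6856) = 1074360/857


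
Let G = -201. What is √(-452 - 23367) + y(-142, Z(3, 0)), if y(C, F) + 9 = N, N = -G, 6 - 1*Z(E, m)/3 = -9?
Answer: 192 + I*√23819 ≈ 192.0 + 154.33*I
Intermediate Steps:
Z(E, m) = 45 (Z(E, m) = 18 - 3*(-9) = 18 + 27 = 45)
N = 201 (N = -1*(-201) = 201)
y(C, F) = 192 (y(C, F) = -9 + 201 = 192)
√(-452 - 23367) + y(-142, Z(3, 0)) = √(-452 - 23367) + 192 = √(-23819) + 192 = I*√23819 + 192 = 192 + I*√23819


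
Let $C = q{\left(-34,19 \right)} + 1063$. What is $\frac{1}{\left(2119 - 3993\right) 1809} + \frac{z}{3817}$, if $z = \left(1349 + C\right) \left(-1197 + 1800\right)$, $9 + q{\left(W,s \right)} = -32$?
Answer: $\frac{4846821427241}{12939881922} \approx 374.56$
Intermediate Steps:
$q{\left(W,s \right)} = -41$ ($q{\left(W,s \right)} = -9 - 32 = -41$)
$C = 1022$ ($C = -41 + 1063 = 1022$)
$z = 1429713$ ($z = \left(1349 + 1022\right) \left(-1197 + 1800\right) = 2371 \cdot 603 = 1429713$)
$\frac{1}{\left(2119 - 3993\right) 1809} + \frac{z}{3817} = \frac{1}{\left(2119 - 3993\right) 1809} + \frac{1429713}{3817} = \frac{1}{-1874} \cdot \frac{1}{1809} + 1429713 \cdot \frac{1}{3817} = \left(- \frac{1}{1874}\right) \frac{1}{1809} + \frac{1429713}{3817} = - \frac{1}{3390066} + \frac{1429713}{3817} = \frac{4846821427241}{12939881922}$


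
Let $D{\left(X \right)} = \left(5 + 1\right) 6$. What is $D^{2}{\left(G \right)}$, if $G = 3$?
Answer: $1296$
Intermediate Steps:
$D{\left(X \right)} = 36$ ($D{\left(X \right)} = 6 \cdot 6 = 36$)
$D^{2}{\left(G \right)} = 36^{2} = 1296$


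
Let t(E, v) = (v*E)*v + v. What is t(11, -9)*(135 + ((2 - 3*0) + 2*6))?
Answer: 131418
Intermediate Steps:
t(E, v) = v + E*v**2 (t(E, v) = (E*v)*v + v = E*v**2 + v = v + E*v**2)
t(11, -9)*(135 + ((2 - 3*0) + 2*6)) = (-9*(1 + 11*(-9)))*(135 + ((2 - 3*0) + 2*6)) = (-9*(1 - 99))*(135 + ((2 + 0) + 12)) = (-9*(-98))*(135 + (2 + 12)) = 882*(135 + 14) = 882*149 = 131418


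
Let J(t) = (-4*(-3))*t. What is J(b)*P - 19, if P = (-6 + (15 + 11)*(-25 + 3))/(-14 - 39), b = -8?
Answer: -56495/53 ≈ -1065.9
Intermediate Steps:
J(t) = 12*t
P = 578/53 (P = (-6 + 26*(-22))/(-53) = (-6 - 572)*(-1/53) = -578*(-1/53) = 578/53 ≈ 10.906)
J(b)*P - 19 = (12*(-8))*(578/53) - 19 = -96*578/53 - 19 = -55488/53 - 19 = -56495/53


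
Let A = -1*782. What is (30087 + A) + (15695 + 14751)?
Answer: 59751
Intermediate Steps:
A = -782
(30087 + A) + (15695 + 14751) = (30087 - 782) + (15695 + 14751) = 29305 + 30446 = 59751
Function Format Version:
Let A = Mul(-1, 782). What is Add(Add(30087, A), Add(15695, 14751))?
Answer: 59751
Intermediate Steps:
A = -782
Add(Add(30087, A), Add(15695, 14751)) = Add(Add(30087, -782), Add(15695, 14751)) = Add(29305, 30446) = 59751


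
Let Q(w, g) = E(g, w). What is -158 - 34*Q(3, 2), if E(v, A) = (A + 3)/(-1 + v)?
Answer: -362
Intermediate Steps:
E(v, A) = (3 + A)/(-1 + v)
Q(w, g) = (3 + w)/(-1 + g)
-158 - 34*Q(3, 2) = -158 - 34*(3 + 3)/(-1 + 2) = -158 - 34*6/1 = -158 - 34*6 = -158 - 204 = -362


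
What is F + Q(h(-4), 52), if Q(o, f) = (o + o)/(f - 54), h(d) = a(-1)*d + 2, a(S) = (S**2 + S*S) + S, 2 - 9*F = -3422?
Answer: 3442/9 ≈ 382.44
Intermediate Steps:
F = 3424/9 (F = 2/9 - 1/9*(-3422) = 2/9 + 3422/9 = 3424/9 ≈ 380.44)
a(S) = S + 2*S**2 (a(S) = (S**2 + S**2) + S = 2*S**2 + S = S + 2*S**2)
h(d) = 2 + d (h(d) = (-(1 + 2*(-1)))*d + 2 = (-(1 - 2))*d + 2 = (-1*(-1))*d + 2 = 1*d + 2 = d + 2 = 2 + d)
Q(o, f) = 2*o/(-54 + f) (Q(o, f) = (2*o)/(-54 + f) = 2*o/(-54 + f))
F + Q(h(-4), 52) = 3424/9 + 2*(2 - 4)/(-54 + 52) = 3424/9 + 2*(-2)/(-2) = 3424/9 + 2*(-2)*(-1/2) = 3424/9 + 2 = 3442/9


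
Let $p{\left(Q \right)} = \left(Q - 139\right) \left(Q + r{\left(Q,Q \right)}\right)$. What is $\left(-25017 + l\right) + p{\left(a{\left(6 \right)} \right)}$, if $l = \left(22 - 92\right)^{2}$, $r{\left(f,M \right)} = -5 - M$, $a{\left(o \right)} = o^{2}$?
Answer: $-19602$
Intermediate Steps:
$l = 4900$ ($l = \left(-70\right)^{2} = 4900$)
$p{\left(Q \right)} = 695 - 5 Q$ ($p{\left(Q \right)} = \left(Q - 139\right) \left(Q - \left(5 + Q\right)\right) = \left(-139 + Q\right) \left(-5\right) = 695 - 5 Q$)
$\left(-25017 + l\right) + p{\left(a{\left(6 \right)} \right)} = \left(-25017 + 4900\right) + \left(695 - 5 \cdot 6^{2}\right) = -20117 + \left(695 - 180\right) = -20117 + 515 = -19602$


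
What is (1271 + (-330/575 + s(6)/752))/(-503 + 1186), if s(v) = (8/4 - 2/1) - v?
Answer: 54932879/29532920 ≈ 1.8601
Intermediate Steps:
s(v) = -v (s(v) = (8*(¼) - 2*1) - v = (2 - 2) - v = 0 - v = -v)
(1271 + (-330/575 + s(6)/752))/(-503 + 1186) = (1271 + (-330/575 - 1*6/752))/(-503 + 1186) = (1271 + (-330*1/575 - 6*1/752))/683 = (1271 + (-66/115 - 3/376))/683 = (1271 - 25161/43240)/683 = (1/683)*(54932879/43240) = 54932879/29532920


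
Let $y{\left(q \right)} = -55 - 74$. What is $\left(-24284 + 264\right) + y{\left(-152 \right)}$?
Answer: $-24149$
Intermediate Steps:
$y{\left(q \right)} = -129$
$\left(-24284 + 264\right) + y{\left(-152 \right)} = \left(-24284 + 264\right) - 129 = -24020 - 129 = -24149$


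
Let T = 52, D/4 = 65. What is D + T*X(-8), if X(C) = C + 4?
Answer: 52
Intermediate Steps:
D = 260 (D = 4*65 = 260)
X(C) = 4 + C
D + T*X(-8) = 260 + 52*(4 - 8) = 260 + 52*(-4) = 260 - 208 = 52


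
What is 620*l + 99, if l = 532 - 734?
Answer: -125141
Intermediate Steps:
l = -202
620*l + 99 = 620*(-202) + 99 = -125240 + 99 = -125141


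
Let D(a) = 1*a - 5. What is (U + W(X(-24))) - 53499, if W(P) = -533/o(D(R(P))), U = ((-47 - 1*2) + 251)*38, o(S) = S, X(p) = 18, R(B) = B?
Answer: -45864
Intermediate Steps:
D(a) = -5 + a (D(a) = a - 5 = -5 + a)
U = 7676 (U = ((-47 - 2) + 251)*38 = (-49 + 251)*38 = 202*38 = 7676)
W(P) = -533/(-5 + P)
(U + W(X(-24))) - 53499 = (7676 - 533/(-5 + 18)) - 53499 = (7676 - 533/13) - 53499 = (7676 - 533*1/13) - 53499 = (7676 - 41) - 53499 = 7635 - 53499 = -45864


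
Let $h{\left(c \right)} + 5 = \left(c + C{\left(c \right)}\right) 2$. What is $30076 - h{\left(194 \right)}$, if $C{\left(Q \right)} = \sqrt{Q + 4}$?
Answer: $29693 - 6 \sqrt{22} \approx 29665.0$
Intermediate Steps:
$C{\left(Q \right)} = \sqrt{4 + Q}$
$h{\left(c \right)} = -5 + 2 c + 2 \sqrt{4 + c}$ ($h{\left(c \right)} = -5 + \left(c + \sqrt{4 + c}\right) 2 = -5 + \left(2 c + 2 \sqrt{4 + c}\right) = -5 + 2 c + 2 \sqrt{4 + c}$)
$30076 - h{\left(194 \right)} = 30076 - \left(-5 + 2 \cdot 194 + 2 \sqrt{4 + 194}\right) = 30076 - \left(-5 + 388 + 2 \sqrt{198}\right) = 30076 - \left(-5 + 388 + 2 \cdot 3 \sqrt{22}\right) = 30076 - \left(-5 + 388 + 6 \sqrt{22}\right) = 30076 - \left(383 + 6 \sqrt{22}\right) = 29693 - 6 \sqrt{22}$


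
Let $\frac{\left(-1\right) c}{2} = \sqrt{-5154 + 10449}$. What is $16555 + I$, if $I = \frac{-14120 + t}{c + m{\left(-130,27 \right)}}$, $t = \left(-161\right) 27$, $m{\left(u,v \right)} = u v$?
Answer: $\frac{6789114659}{409964} - \frac{18467 \sqrt{5295}}{6149460} \approx 16560.0$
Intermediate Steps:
$t = -4347$
$c = - 2 \sqrt{5295}$ ($c = - 2 \sqrt{-5154 + 10449} = - 2 \sqrt{5295} \approx -145.53$)
$I = - \frac{18467}{-3510 - 2 \sqrt{5295}}$ ($I = \frac{-14120 - 4347}{- 2 \sqrt{5295} - 3510} = - \frac{18467}{- 2 \sqrt{5295} - 3510} = - \frac{18467}{-3510 - 2 \sqrt{5295}} \approx 5.0518$)
$16555 + I = 16555 + \left(\frac{2160639}{409964} - \frac{18467 \sqrt{5295}}{6149460}\right) = \frac{6789114659}{409964} - \frac{18467 \sqrt{5295}}{6149460}$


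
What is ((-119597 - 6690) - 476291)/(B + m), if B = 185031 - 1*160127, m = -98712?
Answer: 301289/36904 ≈ 8.1641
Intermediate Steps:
B = 24904 (B = 185031 - 160127 = 24904)
((-119597 - 6690) - 476291)/(B + m) = ((-119597 - 6690) - 476291)/(24904 - 98712) = (-126287 - 476291)/(-73808) = -602578*(-1/73808) = 301289/36904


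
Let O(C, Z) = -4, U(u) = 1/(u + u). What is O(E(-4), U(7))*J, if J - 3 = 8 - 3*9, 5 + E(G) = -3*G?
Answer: 64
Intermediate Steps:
E(G) = -5 - 3*G
U(u) = 1/(2*u)
J = -16 (J = 3 + (8 - 3*9) = 3 + (8 - 27) = 3 - 19 = -16)
O(E(-4), U(7))*J = -4*(-16) = 64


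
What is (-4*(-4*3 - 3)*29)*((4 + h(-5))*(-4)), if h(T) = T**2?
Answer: -201840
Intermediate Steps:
(-4*(-4*3 - 3)*29)*((4 + h(-5))*(-4)) = (-4*(-4*3 - 3)*29)*((4 + (-5)**2)*(-4)) = (-4*(-12 - 3)*29)*((4 + 25)*(-4)) = (-4*(-15)*29)*(29*(-4)) = (-2*(-30)*29)*(-116) = (60*29)*(-116) = 1740*(-116) = -201840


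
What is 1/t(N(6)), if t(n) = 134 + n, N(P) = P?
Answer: 1/140 ≈ 0.0071429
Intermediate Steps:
1/t(N(6)) = 1/(134 + 6) = 1/140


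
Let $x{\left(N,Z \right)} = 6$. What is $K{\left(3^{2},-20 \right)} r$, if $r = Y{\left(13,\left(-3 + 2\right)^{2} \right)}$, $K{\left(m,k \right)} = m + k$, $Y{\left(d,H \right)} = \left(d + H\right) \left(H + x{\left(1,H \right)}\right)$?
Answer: $-1078$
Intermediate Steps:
$Y{\left(d,H \right)} = \left(6 + H\right) \left(H + d\right)$ ($Y{\left(d,H \right)} = \left(d + H\right) \left(H + 6\right) = \left(H + d\right) \left(6 + H\right) = \left(6 + H\right) \left(H + d\right)$)
$K{\left(m,k \right)} = k + m$
$r = 98$ ($r = \left(\left(-3 + 2\right)^{2}\right)^{2} + 6 \left(-3 + 2\right)^{2} + 6 \cdot 13 + \left(-3 + 2\right)^{2} \cdot 13 = \left(\left(-1\right)^{2}\right)^{2} + 6 \left(-1\right)^{2} + 78 + \left(-1\right)^{2} \cdot 13 = 1^{2} + 6 \cdot 1 + 78 + 1 \cdot 13 = 1 + 6 + 78 + 13 = 98$)
$K{\left(3^{2},-20 \right)} r = \left(-20 + 3^{2}\right) 98 = \left(-20 + 9\right) 98 = \left(-11\right) 98 = -1078$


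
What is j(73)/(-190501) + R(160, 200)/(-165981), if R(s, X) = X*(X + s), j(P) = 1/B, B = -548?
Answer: -2505469096673/5775837157196 ≈ -0.43378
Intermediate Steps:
j(P) = -1/548 (j(P) = 1/(-548) = -1/548)
j(73)/(-190501) + R(160, 200)/(-165981) = -1/548/(-190501) + (200*(200 + 160))/(-165981) = -1/548*(-1/190501) + (200*360)*(-1/165981) = 1/104394548 + 72000*(-1/165981) = 1/104394548 - 24000/55327 = -2505469096673/5775837157196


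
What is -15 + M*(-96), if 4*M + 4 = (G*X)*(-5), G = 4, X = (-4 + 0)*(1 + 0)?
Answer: -1839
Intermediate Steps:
X = -4 (X = -4*1 = -4)
M = 19 (M = -1 + ((4*(-4))*(-5))/4 = -1 + (-16*(-5))/4 = -1 + (1/4)*80 = -1 + 20 = 19)
-15 + M*(-96) = -15 + 19*(-96) = -15 - 1824 = -1839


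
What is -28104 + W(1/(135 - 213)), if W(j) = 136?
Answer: -27968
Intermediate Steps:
-28104 + W(1/(135 - 213)) = -28104 + 136 = -27968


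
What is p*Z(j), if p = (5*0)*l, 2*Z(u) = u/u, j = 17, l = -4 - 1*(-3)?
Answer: 0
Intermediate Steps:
l = -1 (l = -4 + 3 = -1)
Z(u) = ½ (Z(u) = (u/u)/2 = (½)*1 = ½)
p = 0 (p = (5*0)*(-1) = 0*(-1) = 0)
p*Z(j) = 0*(½) = 0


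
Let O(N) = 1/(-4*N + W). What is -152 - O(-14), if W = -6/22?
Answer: -93187/613 ≈ -152.02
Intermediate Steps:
W = -3/11 (W = -6*1/22 = -3/11 ≈ -0.27273)
O(N) = 1/(-3/11 - 4*N) (O(N) = 1/(-4*N - 3/11) = 1/(-3/11 - 4*N))
-152 - O(-14) = -152 - (-11)/(3 + 44*(-14)) = -152 - (-11)/(3 - 616) = -152 - (-11)/(-613) = -152 - (-11)*(-1)/613 = -152 - 1*11/613 = -152 - 11/613 = -93187/613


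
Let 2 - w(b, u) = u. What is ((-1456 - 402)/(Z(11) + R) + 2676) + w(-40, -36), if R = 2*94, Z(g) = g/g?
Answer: 511088/189 ≈ 2704.2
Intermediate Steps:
Z(g) = 1
w(b, u) = 2 - u
R = 188
((-1456 - 402)/(Z(11) + R) + 2676) + w(-40, -36) = ((-1456 - 402)/(1 + 188) + 2676) + (2 - 1*(-36)) = (-1858/189 + 2676) + (2 + 36) = (-1858*1/189 + 2676) + 38 = (-1858/189 + 2676) + 38 = 503906/189 + 38 = 511088/189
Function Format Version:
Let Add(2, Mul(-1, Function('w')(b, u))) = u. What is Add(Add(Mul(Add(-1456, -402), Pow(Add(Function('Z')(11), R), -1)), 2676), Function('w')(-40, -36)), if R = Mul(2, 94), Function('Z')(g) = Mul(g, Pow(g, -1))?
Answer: Rational(511088, 189) ≈ 2704.2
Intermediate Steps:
Function('Z')(g) = 1
Function('w')(b, u) = Add(2, Mul(-1, u))
R = 188
Add(Add(Mul(Add(-1456, -402), Pow(Add(Function('Z')(11), R), -1)), 2676), Function('w')(-40, -36)) = Add(Add(Mul(Add(-1456, -402), Pow(Add(1, 188), -1)), 2676), Add(2, Mul(-1, -36))) = Add(Add(Mul(-1858, Pow(189, -1)), 2676), Add(2, 36)) = Add(Add(Mul(-1858, Rational(1, 189)), 2676), 38) = Add(Add(Rational(-1858, 189), 2676), 38) = Add(Rational(503906, 189), 38) = Rational(511088, 189)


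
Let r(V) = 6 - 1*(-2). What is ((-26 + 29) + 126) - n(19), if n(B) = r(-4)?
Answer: 121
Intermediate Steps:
r(V) = 8 (r(V) = 6 + 2 = 8)
n(B) = 8
((-26 + 29) + 126) - n(19) = ((-26 + 29) + 126) - 1*8 = (3 + 126) - 8 = 129 - 8 = 121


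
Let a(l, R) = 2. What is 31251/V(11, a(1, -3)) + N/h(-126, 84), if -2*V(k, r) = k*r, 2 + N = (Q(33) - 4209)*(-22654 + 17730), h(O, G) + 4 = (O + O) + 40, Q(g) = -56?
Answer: -3602419/36 ≈ -1.0007e+5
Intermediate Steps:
h(O, G) = 36 + 2*O (h(O, G) = -4 + ((O + O) + 40) = -4 + (2*O + 40) = -4 + (40 + 2*O) = 36 + 2*O)
N = 21000858 (N = -2 + (-56 - 4209)*(-22654 + 17730) = -2 - 4265*(-4924) = -2 + 21000860 = 21000858)
V(k, r) = -k*r/2
31251/V(11, a(1, -3)) + N/h(-126, 84) = 31251/((-1/2*11*2)) + 21000858/(36 + 2*(-126)) = 31251/(-11) + 21000858/(36 - 252) = 31251*(-1/11) + 21000858/(-216) = -2841 + 21000858*(-1/216) = -2841 - 3500143/36 = -3602419/36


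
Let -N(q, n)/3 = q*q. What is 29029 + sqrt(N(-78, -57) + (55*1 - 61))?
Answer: 29029 + I*sqrt(18258) ≈ 29029.0 + 135.12*I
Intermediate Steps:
N(q, n) = -3*q**2 (N(q, n) = -3*q*q = -3*q**2)
29029 + sqrt(N(-78, -57) + (55*1 - 61)) = 29029 + sqrt(-3*(-78)**2 + (55*1 - 61)) = 29029 + sqrt(-3*6084 + (55 - 61)) = 29029 + sqrt(-18252 - 6) = 29029 + sqrt(-18258) = 29029 + I*sqrt(18258)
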